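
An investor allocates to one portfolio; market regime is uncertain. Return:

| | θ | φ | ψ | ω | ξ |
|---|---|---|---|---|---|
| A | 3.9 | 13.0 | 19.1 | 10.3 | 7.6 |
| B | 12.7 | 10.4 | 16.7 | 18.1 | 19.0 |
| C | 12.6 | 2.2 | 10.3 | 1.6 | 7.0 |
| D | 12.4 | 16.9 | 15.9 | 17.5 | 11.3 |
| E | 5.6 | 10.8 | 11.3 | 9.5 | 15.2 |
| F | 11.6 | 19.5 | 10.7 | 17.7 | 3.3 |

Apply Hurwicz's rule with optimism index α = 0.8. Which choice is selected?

A: 0.8·19.1 + 0.2·3.9 = 16.06
B: 0.8·19.0 + 0.2·10.4 = 17.28
C: 0.8·12.6 + 0.2·1.6 = 10.4
D: 0.8·17.5 + 0.2·11.3 = 16.26
E: 0.8·15.2 + 0.2·5.6 = 13.28
F: 0.8·19.5 + 0.2·3.3 = 16.26
Highest Hurwicz score = 17.28 → B.

B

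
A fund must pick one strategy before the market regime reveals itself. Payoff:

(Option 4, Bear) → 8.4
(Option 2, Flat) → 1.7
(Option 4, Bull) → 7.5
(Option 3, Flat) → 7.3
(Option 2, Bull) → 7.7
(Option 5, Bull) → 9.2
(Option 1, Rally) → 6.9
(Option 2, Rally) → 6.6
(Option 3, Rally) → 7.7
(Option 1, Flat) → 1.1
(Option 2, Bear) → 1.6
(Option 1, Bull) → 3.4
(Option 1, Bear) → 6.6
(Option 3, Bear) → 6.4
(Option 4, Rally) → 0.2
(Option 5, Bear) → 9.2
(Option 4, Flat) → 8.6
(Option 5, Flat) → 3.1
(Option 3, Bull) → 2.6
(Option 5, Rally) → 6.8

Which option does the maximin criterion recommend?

Option 5

Row minima: Option 1=1.1, Option 2=1.6, Option 3=2.6, Option 4=0.2, Option 5=3.1
Best worst-case = 3.1 → Option 5.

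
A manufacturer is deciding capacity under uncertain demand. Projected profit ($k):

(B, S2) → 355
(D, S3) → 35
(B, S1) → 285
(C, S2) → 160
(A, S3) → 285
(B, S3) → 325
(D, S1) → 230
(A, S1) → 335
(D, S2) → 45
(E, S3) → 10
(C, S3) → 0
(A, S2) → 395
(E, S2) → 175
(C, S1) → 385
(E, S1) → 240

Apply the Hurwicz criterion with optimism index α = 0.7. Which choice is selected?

A

A: 0.7·395 + 0.3·285 = 362
B: 0.7·355 + 0.3·285 = 334
C: 0.7·385 + 0.3·0 = 269.5
D: 0.7·230 + 0.3·35 = 171.5
E: 0.7·240 + 0.3·10 = 171
Highest Hurwicz score = 362 → A.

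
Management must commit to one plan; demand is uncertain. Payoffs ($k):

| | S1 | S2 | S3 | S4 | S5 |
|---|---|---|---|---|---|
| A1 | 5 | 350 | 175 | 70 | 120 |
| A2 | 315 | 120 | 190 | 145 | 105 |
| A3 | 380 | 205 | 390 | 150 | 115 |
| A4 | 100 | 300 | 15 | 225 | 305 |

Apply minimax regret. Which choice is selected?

A3

Column bests: S1=380, S2=350, S3=390, S4=225, S5=305.
A1 regrets: 375, 0, 215, 155, 185 → max 375
A2 regrets: 65, 230, 200, 80, 200 → max 230
A3 regrets: 0, 145, 0, 75, 190 → max 190
A4 regrets: 280, 50, 375, 0, 0 → max 375
Smallest max regret = 190 → A3.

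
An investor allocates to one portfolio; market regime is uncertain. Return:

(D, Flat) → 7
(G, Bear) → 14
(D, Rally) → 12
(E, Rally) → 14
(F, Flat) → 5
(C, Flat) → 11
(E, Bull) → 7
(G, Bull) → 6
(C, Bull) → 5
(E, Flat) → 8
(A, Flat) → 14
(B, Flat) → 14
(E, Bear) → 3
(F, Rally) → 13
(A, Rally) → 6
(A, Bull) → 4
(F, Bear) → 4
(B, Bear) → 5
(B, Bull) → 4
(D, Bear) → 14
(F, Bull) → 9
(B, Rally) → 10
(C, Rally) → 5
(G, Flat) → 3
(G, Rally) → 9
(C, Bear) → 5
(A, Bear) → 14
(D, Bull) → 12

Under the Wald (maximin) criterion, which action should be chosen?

Row minima: A=4, B=4, C=5, D=7, E=3, F=4, G=3
Best worst-case = 7 → D.

D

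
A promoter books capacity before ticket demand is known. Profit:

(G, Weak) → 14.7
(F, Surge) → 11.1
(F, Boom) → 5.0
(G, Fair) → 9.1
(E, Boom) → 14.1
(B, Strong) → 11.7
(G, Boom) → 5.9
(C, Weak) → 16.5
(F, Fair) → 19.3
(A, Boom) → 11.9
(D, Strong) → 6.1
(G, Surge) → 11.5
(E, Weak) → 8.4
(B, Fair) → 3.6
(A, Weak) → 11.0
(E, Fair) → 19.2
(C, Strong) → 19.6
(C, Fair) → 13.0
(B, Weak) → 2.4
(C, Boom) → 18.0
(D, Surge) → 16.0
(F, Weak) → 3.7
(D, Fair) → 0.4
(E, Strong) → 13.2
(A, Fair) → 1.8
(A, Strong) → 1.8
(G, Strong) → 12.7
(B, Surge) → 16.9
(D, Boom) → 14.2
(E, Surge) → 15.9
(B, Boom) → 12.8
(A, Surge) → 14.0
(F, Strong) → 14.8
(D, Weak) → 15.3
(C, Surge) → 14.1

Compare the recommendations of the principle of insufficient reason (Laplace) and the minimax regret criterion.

Row averages: A=8.1, B=9.48, C=16.24, D=10.4, E=14.16, F=10.78, G=10.78
Highest average = 16.24 → C.
Column bests: Weak=16.5, Fair=19.3, Strong=19.6, Boom=18.0, Surge=16.9.
A regrets: 5.5, 17.5, 17.8, 6.1, 2.9 → max 17.8
B regrets: 14.1, 15.7, 7.9, 5.2, 0.0 → max 15.7
C regrets: 0.0, 6.3, 0.0, 0.0, 2.8 → max 6.3
D regrets: 1.2, 18.9, 13.5, 3.8, 0.9 → max 18.9
E regrets: 8.1, 0.1, 6.4, 3.9, 1.0 → max 8.1
F regrets: 12.8, 0.0, 4.8, 13.0, 5.8 → max 13.0
G regrets: 1.8, 10.2, 6.9, 12.1, 5.4 → max 12.1
Smallest max regret = 6.3 → C.

laplace → C; minimax regret → C (agree)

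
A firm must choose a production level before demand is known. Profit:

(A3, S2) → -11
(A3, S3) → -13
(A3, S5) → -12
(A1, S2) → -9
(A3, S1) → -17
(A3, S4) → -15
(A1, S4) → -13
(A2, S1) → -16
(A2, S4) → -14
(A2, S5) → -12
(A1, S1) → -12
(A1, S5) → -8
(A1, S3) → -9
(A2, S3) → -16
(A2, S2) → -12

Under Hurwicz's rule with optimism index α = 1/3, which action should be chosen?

A1: 1/3·(-8) + 2/3·(-13) = -34/3
A2: 1/3·(-12) + 2/3·(-16) = -44/3
A3: 1/3·(-11) + 2/3·(-17) = -15
Highest Hurwicz score = -34/3 → A1.

A1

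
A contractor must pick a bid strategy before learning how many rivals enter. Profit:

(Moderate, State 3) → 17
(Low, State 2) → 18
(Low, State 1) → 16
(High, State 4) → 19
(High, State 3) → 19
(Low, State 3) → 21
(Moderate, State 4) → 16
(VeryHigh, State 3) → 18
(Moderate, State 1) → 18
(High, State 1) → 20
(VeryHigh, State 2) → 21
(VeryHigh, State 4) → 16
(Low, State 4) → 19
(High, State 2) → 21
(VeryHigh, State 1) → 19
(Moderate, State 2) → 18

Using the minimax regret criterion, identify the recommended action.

Column bests: State 1=20, State 2=21, State 3=21, State 4=19.
Low regrets: 4, 3, 0, 0 → max 4
Moderate regrets: 2, 3, 4, 3 → max 4
High regrets: 0, 0, 2, 0 → max 2
VeryHigh regrets: 1, 0, 3, 3 → max 3
Smallest max regret = 2 → High.

High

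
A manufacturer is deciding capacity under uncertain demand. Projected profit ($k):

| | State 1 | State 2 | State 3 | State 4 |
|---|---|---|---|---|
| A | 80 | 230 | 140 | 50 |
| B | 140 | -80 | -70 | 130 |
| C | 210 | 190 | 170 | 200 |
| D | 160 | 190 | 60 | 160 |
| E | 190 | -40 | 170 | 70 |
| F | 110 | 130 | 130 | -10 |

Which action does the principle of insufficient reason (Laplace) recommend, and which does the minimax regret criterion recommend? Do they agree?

Row averages: A=125, B=30, C=192.5, D=142.5, E=97.5, F=90
Highest average = 192.5 → C.
Column bests: State 1=210, State 2=230, State 3=170, State 4=200.
A regrets: 130, 0, 30, 150 → max 150
B regrets: 70, 310, 240, 70 → max 310
C regrets: 0, 40, 0, 0 → max 40
D regrets: 50, 40, 110, 40 → max 110
E regrets: 20, 270, 0, 130 → max 270
F regrets: 100, 100, 40, 210 → max 210
Smallest max regret = 40 → C.

laplace → C; minimax regret → C (agree)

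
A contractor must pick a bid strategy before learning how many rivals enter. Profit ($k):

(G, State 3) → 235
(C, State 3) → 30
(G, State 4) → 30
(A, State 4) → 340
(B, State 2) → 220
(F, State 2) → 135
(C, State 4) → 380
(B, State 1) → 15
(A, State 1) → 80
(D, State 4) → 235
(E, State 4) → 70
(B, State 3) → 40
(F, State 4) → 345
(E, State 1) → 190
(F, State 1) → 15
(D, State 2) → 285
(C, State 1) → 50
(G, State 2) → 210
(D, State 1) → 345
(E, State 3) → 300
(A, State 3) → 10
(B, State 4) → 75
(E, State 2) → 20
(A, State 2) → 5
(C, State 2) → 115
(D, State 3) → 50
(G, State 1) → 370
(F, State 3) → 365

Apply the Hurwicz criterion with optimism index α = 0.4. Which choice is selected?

A: 0.4·340 + 0.6·5 = 139
B: 0.4·220 + 0.6·15 = 97
C: 0.4·380 + 0.6·30 = 170
D: 0.4·345 + 0.6·50 = 168
E: 0.4·300 + 0.6·20 = 132
F: 0.4·365 + 0.6·15 = 155
G: 0.4·370 + 0.6·30 = 166
Highest Hurwicz score = 170 → C.

C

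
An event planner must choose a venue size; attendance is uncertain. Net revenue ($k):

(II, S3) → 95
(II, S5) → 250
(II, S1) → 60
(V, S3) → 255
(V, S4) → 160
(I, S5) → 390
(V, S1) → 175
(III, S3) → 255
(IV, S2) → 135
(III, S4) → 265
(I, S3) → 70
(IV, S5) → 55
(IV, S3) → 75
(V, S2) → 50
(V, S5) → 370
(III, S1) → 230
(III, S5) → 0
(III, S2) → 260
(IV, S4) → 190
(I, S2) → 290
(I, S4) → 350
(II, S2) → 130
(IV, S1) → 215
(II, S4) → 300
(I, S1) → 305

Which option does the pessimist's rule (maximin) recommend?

I

Row minima: I=70, II=60, III=0, IV=55, V=50
Best worst-case = 70 → I.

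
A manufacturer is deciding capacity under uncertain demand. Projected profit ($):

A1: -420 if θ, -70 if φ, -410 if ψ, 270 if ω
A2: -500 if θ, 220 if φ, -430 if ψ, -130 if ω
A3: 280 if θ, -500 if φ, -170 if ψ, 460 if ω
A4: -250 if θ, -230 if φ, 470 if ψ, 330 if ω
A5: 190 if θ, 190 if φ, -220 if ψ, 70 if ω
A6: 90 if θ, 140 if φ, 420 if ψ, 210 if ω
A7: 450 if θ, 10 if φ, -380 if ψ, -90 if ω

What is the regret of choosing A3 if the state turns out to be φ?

Best payoff under φ is 220.
Regret = 220 − (-500) = 720.

720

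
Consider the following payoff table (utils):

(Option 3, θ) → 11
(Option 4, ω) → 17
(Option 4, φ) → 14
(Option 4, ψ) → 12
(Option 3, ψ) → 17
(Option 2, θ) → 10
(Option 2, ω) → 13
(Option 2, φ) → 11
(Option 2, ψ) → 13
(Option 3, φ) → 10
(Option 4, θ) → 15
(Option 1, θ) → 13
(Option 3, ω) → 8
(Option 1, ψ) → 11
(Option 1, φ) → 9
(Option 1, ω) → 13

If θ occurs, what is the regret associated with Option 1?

Best payoff under θ is 15.
Regret = 15 − 13 = 2.

2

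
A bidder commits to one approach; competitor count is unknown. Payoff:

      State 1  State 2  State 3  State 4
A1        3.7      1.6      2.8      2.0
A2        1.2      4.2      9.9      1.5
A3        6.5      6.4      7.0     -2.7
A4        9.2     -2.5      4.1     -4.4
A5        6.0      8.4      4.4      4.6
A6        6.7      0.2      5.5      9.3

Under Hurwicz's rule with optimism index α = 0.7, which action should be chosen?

A1: 0.7·3.7 + 0.3·1.6 = 3.07
A2: 0.7·9.9 + 0.3·1.2 = 7.29
A3: 0.7·7.0 + 0.3·(-2.7) = 4.09
A4: 0.7·9.2 + 0.3·(-4.4) = 5.12
A5: 0.7·8.4 + 0.3·4.4 = 7.2
A6: 0.7·9.3 + 0.3·0.2 = 6.57
Highest Hurwicz score = 7.29 → A2.

A2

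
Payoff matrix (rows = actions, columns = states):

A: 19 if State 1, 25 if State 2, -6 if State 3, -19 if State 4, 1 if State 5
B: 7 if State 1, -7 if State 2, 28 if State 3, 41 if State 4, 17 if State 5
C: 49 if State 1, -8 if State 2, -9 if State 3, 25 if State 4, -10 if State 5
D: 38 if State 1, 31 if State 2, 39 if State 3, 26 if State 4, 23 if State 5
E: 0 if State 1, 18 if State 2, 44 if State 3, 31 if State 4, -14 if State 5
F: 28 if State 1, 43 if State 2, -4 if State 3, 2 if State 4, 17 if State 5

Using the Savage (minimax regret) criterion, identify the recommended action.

Column bests: State 1=49, State 2=43, State 3=44, State 4=41, State 5=23.
A regrets: 30, 18, 50, 60, 22 → max 60
B regrets: 42, 50, 16, 0, 6 → max 50
C regrets: 0, 51, 53, 16, 33 → max 53
D regrets: 11, 12, 5, 15, 0 → max 15
E regrets: 49, 25, 0, 10, 37 → max 49
F regrets: 21, 0, 48, 39, 6 → max 48
Smallest max regret = 15 → D.

D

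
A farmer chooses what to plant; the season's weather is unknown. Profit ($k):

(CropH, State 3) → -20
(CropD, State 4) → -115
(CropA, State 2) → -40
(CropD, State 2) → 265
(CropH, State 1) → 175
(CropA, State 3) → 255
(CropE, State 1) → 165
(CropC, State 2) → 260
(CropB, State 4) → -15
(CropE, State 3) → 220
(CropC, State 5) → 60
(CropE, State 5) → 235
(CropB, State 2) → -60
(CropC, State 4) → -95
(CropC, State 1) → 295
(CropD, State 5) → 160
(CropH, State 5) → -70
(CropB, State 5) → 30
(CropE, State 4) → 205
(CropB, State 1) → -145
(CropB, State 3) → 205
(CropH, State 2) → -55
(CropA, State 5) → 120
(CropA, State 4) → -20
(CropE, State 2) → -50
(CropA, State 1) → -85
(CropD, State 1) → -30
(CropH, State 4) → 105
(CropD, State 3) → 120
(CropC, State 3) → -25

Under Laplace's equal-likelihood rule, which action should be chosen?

CropE

Row averages: CropC=99, CropH=27, CropB=3, CropD=80, CropA=46, CropE=155
Highest average = 155 → CropE.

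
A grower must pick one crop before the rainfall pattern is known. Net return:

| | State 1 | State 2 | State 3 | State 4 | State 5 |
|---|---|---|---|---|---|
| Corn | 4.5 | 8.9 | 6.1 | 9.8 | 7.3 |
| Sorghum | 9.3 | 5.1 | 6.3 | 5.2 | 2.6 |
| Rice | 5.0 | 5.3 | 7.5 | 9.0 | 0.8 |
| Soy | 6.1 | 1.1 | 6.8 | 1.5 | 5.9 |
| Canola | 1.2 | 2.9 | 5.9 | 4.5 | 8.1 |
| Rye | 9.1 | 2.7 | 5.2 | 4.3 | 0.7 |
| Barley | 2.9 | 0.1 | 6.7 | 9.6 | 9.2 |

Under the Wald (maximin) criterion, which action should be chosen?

Row minima: Corn=4.5, Sorghum=2.6, Rice=0.8, Soy=1.1, Canola=1.2, Rye=0.7, Barley=0.1
Best worst-case = 4.5 → Corn.

Corn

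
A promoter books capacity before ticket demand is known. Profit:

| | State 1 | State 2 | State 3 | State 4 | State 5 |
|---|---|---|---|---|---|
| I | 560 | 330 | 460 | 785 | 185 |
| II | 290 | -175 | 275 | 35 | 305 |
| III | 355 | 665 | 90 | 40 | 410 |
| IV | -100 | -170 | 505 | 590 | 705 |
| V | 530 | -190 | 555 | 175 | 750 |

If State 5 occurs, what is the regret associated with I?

565

Best payoff under State 5 is 750.
Regret = 750 − 185 = 565.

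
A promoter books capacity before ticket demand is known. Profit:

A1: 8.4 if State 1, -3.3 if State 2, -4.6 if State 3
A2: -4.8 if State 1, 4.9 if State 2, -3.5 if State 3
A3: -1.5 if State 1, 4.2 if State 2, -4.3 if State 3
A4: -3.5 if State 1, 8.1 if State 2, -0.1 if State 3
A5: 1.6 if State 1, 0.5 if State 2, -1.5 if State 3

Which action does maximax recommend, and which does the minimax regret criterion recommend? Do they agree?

Row maxima: A1=8.4, A2=4.9, A3=4.2, A4=8.1, A5=1.6
Best best-case = 8.4 → A1.
Column bests: State 1=8.4, State 2=8.1, State 3=-0.1.
A1 regrets: 0.0, 11.4, 4.5 → max 11.4
A2 regrets: 13.2, 3.2, 3.4 → max 13.2
A3 regrets: 9.9, 3.9, 4.2 → max 9.9
A4 regrets: 11.9, 0.0, 0.0 → max 11.9
A5 regrets: 6.8, 7.6, 1.4 → max 7.6
Smallest max regret = 7.6 → A5.

maximax → A1; minimax regret → A5 (disagree)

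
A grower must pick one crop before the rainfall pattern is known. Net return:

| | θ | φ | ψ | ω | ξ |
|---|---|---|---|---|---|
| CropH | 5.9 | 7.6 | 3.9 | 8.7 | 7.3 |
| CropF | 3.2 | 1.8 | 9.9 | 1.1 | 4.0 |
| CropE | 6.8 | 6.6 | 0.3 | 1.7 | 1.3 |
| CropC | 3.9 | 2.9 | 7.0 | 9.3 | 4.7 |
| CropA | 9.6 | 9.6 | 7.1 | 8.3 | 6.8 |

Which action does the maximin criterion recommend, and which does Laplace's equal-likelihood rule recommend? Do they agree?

Row minima: CropH=3.9, CropF=1.1, CropE=0.3, CropC=2.9, CropA=6.8
Best worst-case = 6.8 → CropA.
Row averages: CropH=6.68, CropF=4, CropE=3.34, CropC=5.56, CropA=8.28
Highest average = 8.28 → CropA.

maximin → CropA; laplace → CropA (agree)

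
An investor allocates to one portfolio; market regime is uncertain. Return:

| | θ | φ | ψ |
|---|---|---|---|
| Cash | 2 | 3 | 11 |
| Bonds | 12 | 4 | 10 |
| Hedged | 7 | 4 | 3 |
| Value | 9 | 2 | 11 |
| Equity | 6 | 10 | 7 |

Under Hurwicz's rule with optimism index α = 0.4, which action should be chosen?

Equity

Cash: 0.4·11 + 0.6·2 = 5.6
Bonds: 0.4·12 + 0.6·4 = 7.2
Hedged: 0.4·7 + 0.6·3 = 4.6
Value: 0.4·11 + 0.6·2 = 5.6
Equity: 0.4·10 + 0.6·6 = 7.6
Highest Hurwicz score = 7.6 → Equity.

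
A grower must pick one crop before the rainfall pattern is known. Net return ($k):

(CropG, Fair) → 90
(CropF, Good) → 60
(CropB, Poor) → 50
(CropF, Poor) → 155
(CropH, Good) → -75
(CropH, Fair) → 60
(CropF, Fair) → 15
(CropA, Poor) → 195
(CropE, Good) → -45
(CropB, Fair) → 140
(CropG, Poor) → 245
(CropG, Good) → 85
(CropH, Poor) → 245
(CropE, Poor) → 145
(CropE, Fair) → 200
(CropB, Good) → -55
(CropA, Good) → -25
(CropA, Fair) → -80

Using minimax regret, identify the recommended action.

Column bests: Poor=245, Fair=200, Good=85.
CropA regrets: 50, 280, 110 → max 280
CropG regrets: 0, 110, 0 → max 110
CropE regrets: 100, 0, 130 → max 130
CropF regrets: 90, 185, 25 → max 185
CropH regrets: 0, 140, 160 → max 160
CropB regrets: 195, 60, 140 → max 195
Smallest max regret = 110 → CropG.

CropG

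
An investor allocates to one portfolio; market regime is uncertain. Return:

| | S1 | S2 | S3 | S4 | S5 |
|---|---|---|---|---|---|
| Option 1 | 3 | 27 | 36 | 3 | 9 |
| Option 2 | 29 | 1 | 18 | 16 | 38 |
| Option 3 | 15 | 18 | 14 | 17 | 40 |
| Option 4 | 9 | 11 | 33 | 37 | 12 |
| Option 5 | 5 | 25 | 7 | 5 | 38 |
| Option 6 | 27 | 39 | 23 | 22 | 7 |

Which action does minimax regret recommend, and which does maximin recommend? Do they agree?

Column bests: S1=29, S2=39, S3=36, S4=37, S5=40.
Option 1 regrets: 26, 12, 0, 34, 31 → max 34
Option 2 regrets: 0, 38, 18, 21, 2 → max 38
Option 3 regrets: 14, 21, 22, 20, 0 → max 22
Option 4 regrets: 20, 28, 3, 0, 28 → max 28
Option 5 regrets: 24, 14, 29, 32, 2 → max 32
Option 6 regrets: 2, 0, 13, 15, 33 → max 33
Smallest max regret = 22 → Option 3.
Row minima: Option 1=3, Option 2=1, Option 3=14, Option 4=9, Option 5=5, Option 6=7
Best worst-case = 14 → Option 3.

minimax regret → Option 3; maximin → Option 3 (agree)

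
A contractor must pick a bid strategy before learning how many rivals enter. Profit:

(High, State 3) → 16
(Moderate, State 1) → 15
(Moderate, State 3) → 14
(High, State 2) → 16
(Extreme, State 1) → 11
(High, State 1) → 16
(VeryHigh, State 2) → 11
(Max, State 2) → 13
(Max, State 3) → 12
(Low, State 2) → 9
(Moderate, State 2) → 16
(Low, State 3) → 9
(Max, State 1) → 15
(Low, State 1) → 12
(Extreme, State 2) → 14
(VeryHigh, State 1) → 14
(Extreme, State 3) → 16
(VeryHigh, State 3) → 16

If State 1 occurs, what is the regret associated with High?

Best payoff under State 1 is 16.
Regret = 16 − 16 = 0.

0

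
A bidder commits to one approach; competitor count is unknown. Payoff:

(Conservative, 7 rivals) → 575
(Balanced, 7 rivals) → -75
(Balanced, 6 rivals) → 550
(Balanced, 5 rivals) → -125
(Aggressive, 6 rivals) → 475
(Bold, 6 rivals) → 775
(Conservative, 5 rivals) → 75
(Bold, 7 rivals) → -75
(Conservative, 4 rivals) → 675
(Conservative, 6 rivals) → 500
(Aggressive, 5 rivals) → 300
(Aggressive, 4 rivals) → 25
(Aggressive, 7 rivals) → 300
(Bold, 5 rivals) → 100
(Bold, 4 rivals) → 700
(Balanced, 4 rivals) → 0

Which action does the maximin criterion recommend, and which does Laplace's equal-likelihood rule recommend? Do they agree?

maximin → Conservative; laplace → Conservative (agree)

Row minima: Conservative=75, Balanced=-125, Aggressive=25, Bold=-75
Best worst-case = 75 → Conservative.
Row averages: Conservative=456.25, Balanced=87.5, Aggressive=275, Bold=375
Highest average = 456.25 → Conservative.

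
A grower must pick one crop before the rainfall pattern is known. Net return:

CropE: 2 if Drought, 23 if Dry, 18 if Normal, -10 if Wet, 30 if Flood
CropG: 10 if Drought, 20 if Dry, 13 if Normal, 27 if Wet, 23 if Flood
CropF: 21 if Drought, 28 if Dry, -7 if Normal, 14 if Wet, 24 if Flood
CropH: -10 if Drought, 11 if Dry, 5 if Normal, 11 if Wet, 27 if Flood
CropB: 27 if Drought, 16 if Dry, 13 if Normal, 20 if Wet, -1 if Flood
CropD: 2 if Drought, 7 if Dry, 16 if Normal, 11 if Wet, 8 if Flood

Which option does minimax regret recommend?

CropG

Column bests: Drought=27, Dry=28, Normal=18, Wet=27, Flood=30.
CropE regrets: 25, 5, 0, 37, 0 → max 37
CropG regrets: 17, 8, 5, 0, 7 → max 17
CropF regrets: 6, 0, 25, 13, 6 → max 25
CropH regrets: 37, 17, 13, 16, 3 → max 37
CropB regrets: 0, 12, 5, 7, 31 → max 31
CropD regrets: 25, 21, 2, 16, 22 → max 25
Smallest max regret = 17 → CropG.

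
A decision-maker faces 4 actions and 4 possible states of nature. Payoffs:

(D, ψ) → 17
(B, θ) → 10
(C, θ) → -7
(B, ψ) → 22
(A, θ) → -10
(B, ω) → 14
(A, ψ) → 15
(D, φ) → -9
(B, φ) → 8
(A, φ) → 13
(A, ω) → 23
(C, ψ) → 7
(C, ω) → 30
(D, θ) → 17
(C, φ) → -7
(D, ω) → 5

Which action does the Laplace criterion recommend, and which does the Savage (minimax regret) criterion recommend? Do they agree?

laplace → B; minimax regret → B (agree)

Row averages: A=10.25, B=13.5, C=5.75, D=7.5
Highest average = 13.5 → B.
Column bests: θ=17, φ=13, ψ=22, ω=30.
A regrets: 27, 0, 7, 7 → max 27
B regrets: 7, 5, 0, 16 → max 16
C regrets: 24, 20, 15, 0 → max 24
D regrets: 0, 22, 5, 25 → max 25
Smallest max regret = 16 → B.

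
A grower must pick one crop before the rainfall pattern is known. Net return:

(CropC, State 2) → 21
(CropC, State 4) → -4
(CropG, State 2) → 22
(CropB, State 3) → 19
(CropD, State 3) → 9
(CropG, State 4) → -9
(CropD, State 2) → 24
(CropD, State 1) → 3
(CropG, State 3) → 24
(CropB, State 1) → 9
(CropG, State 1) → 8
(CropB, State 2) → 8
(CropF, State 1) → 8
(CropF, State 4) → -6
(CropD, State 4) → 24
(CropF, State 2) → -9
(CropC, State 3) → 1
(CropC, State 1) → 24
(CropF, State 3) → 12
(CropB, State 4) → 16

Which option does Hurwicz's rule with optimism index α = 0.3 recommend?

CropF: 0.3·12 + 0.7·(-9) = -2.7
CropB: 0.3·19 + 0.7·8 = 11.3
CropD: 0.3·24 + 0.7·3 = 9.3
CropC: 0.3·24 + 0.7·(-4) = 4.4
CropG: 0.3·24 + 0.7·(-9) = 0.9
Highest Hurwicz score = 11.3 → CropB.

CropB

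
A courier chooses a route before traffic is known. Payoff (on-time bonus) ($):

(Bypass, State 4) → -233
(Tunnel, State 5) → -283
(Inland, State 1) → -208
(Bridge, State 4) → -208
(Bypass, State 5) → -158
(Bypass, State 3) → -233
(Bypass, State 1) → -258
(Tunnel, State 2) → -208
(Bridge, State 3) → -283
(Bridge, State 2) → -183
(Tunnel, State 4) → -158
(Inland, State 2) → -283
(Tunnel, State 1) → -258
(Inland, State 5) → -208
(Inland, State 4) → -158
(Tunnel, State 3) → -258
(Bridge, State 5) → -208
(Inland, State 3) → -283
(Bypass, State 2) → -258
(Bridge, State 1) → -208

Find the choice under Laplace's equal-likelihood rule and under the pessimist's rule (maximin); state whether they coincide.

laplace → Bridge; maximin → Bypass (disagree)

Row averages: Inland=-228, Bridge=-218, Tunnel=-233, Bypass=-228
Highest average = -218 → Bridge.
Row minima: Inland=-283, Bridge=-283, Tunnel=-283, Bypass=-258
Best worst-case = -258 → Bypass.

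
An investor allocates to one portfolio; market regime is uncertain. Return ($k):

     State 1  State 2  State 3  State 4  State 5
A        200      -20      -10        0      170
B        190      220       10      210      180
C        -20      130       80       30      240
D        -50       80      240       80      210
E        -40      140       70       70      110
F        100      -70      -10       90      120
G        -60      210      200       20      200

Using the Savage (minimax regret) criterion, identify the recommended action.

Column bests: State 1=200, State 2=220, State 3=240, State 4=210, State 5=240.
A regrets: 0, 240, 250, 210, 70 → max 250
B regrets: 10, 0, 230, 0, 60 → max 230
C regrets: 220, 90, 160, 180, 0 → max 220
D regrets: 250, 140, 0, 130, 30 → max 250
E regrets: 240, 80, 170, 140, 130 → max 240
F regrets: 100, 290, 250, 120, 120 → max 290
G regrets: 260, 10, 40, 190, 40 → max 260
Smallest max regret = 220 → C.

C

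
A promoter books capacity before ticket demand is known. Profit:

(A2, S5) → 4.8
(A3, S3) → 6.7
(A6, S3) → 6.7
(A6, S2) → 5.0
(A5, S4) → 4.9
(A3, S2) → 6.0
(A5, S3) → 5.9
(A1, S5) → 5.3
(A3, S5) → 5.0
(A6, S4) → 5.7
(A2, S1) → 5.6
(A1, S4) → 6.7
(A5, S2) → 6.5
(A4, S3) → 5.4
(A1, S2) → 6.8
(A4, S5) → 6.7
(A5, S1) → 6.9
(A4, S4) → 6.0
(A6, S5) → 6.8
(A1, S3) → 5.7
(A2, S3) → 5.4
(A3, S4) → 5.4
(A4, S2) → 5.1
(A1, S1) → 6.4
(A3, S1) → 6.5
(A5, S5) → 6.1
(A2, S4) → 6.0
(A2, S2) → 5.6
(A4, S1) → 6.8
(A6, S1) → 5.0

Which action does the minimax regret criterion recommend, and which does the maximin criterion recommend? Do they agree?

Column bests: S1=6.9, S2=6.8, S3=6.7, S4=6.7, S5=6.8.
A1 regrets: 0.5, 0.0, 1.0, 0.0, 1.5 → max 1.5
A2 regrets: 1.3, 1.2, 1.3, 0.7, 2.0 → max 2.0
A3 regrets: 0.4, 0.8, 0.0, 1.3, 1.8 → max 1.8
A4 regrets: 0.1, 1.7, 1.3, 0.7, 0.1 → max 1.7
A5 regrets: 0.0, 0.3, 0.8, 1.8, 0.7 → max 1.8
A6 regrets: 1.9, 1.8, 0.0, 1.0, 0.0 → max 1.9
Smallest max regret = 1.5 → A1.
Row minima: A1=5.3, A2=4.8, A3=5.0, A4=5.1, A5=4.9, A6=5.0
Best worst-case = 5.3 → A1.

minimax regret → A1; maximin → A1 (agree)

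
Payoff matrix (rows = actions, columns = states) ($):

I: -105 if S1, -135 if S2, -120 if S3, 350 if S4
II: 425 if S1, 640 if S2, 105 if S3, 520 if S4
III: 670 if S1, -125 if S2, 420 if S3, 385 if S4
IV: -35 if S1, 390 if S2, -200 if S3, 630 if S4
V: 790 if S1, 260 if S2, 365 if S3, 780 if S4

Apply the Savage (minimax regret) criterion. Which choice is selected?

II

Column bests: S1=790, S2=640, S3=420, S4=780.
I regrets: 895, 775, 540, 430 → max 895
II regrets: 365, 0, 315, 260 → max 365
III regrets: 120, 765, 0, 395 → max 765
IV regrets: 825, 250, 620, 150 → max 825
V regrets: 0, 380, 55, 0 → max 380
Smallest max regret = 365 → II.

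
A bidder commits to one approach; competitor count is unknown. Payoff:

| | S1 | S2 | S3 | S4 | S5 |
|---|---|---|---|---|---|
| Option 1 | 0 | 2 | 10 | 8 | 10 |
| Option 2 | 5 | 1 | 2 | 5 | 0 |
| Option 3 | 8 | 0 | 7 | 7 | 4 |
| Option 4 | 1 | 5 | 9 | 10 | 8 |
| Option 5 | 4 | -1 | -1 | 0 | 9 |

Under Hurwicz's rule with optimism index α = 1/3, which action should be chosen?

Option 1: 1/3·10 + 2/3·0 = 10/3
Option 2: 1/3·5 + 2/3·0 = 5/3
Option 3: 1/3·8 + 2/3·0 = 8/3
Option 4: 1/3·10 + 2/3·1 = 4
Option 5: 1/3·9 + 2/3·(-1) = 7/3
Highest Hurwicz score = 4 → Option 4.

Option 4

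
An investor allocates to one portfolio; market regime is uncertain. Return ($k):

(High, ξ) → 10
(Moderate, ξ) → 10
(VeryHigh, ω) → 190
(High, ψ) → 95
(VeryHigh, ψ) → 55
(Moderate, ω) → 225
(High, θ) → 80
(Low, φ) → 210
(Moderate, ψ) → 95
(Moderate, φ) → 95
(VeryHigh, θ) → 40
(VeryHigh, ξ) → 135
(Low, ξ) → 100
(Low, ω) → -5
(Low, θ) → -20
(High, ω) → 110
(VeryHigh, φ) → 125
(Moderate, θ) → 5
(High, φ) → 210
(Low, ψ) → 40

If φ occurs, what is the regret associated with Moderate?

115

Best payoff under φ is 210.
Regret = 210 − 95 = 115.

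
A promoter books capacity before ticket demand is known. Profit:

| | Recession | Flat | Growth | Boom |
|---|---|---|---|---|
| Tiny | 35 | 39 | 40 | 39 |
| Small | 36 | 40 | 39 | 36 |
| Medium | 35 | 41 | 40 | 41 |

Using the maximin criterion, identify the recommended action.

Row minima: Tiny=35, Small=36, Medium=35
Best worst-case = 36 → Small.

Small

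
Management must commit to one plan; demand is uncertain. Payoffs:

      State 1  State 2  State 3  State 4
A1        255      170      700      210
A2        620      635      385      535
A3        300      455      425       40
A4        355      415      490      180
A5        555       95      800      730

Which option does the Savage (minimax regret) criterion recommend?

A2

Column bests: State 1=620, State 2=635, State 3=800, State 4=730.
A1 regrets: 365, 465, 100, 520 → max 520
A2 regrets: 0, 0, 415, 195 → max 415
A3 regrets: 320, 180, 375, 690 → max 690
A4 regrets: 265, 220, 310, 550 → max 550
A5 regrets: 65, 540, 0, 0 → max 540
Smallest max regret = 415 → A2.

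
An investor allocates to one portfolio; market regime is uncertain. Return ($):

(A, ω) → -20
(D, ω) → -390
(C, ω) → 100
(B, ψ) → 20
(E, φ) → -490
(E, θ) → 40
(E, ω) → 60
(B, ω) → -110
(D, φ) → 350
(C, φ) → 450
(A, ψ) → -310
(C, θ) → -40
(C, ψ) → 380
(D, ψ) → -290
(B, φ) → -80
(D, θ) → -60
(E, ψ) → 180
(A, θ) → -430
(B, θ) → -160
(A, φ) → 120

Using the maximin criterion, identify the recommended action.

Row minima: A=-430, B=-160, C=-40, D=-390, E=-490
Best worst-case = -40 → C.

C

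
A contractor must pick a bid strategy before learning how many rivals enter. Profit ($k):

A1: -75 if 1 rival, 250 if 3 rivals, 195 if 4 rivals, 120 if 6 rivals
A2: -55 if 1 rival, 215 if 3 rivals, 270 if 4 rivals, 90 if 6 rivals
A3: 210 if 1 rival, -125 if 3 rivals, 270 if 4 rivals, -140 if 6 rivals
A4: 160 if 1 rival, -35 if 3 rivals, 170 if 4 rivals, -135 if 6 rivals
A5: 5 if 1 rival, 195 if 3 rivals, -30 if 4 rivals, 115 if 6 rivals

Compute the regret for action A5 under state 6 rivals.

Best payoff under 6 rivals is 120.
Regret = 120 − 115 = 5.

5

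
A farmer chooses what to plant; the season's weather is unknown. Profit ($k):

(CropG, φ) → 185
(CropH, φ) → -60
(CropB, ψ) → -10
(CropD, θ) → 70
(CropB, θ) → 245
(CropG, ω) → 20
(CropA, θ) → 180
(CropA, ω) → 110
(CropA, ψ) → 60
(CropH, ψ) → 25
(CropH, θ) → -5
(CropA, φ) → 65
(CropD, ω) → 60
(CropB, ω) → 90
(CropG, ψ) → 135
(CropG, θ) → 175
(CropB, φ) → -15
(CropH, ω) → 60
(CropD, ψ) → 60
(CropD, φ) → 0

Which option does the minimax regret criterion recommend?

CropG

Column bests: θ=245, φ=185, ψ=135, ω=110.
CropG regrets: 70, 0, 0, 90 → max 90
CropB regrets: 0, 200, 145, 20 → max 200
CropD regrets: 175, 185, 75, 50 → max 185
CropH regrets: 250, 245, 110, 50 → max 250
CropA regrets: 65, 120, 75, 0 → max 120
Smallest max regret = 90 → CropG.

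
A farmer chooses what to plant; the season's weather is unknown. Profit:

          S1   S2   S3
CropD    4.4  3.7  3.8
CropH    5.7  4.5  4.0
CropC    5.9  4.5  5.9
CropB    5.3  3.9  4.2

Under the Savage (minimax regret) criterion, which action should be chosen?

CropC

Column bests: S1=5.9, S2=4.5, S3=5.9.
CropD regrets: 1.5, 0.8, 2.1 → max 2.1
CropH regrets: 0.2, 0.0, 1.9 → max 1.9
CropC regrets: 0.0, 0.0, 0.0 → max 0.0
CropB regrets: 0.6, 0.6, 1.7 → max 1.7
Smallest max regret = 0.0 → CropC.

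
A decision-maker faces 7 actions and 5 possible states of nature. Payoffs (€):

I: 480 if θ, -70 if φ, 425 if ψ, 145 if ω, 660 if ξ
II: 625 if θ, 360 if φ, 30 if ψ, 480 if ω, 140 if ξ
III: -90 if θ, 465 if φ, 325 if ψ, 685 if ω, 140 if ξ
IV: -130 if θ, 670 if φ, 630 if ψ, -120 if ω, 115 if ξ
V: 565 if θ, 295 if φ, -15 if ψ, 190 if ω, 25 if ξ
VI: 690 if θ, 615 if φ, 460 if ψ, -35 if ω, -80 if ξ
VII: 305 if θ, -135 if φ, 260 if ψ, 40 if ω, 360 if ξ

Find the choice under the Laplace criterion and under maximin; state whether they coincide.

laplace → VI; maximin → II (disagree)

Row averages: I=328, II=327, III=305, IV=233, V=212, VI=330, VII=166
Highest average = 330 → VI.
Row minima: I=-70, II=30, III=-90, IV=-130, V=-15, VI=-80, VII=-135
Best worst-case = 30 → II.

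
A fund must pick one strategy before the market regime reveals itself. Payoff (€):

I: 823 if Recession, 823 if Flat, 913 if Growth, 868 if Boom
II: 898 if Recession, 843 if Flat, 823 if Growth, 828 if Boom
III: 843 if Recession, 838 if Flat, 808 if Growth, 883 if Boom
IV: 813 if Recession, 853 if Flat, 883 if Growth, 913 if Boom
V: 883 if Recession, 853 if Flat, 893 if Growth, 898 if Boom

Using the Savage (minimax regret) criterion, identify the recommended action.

Column bests: Recession=898, Flat=853, Growth=913, Boom=913.
I regrets: 75, 30, 0, 45 → max 75
II regrets: 0, 10, 90, 85 → max 90
III regrets: 55, 15, 105, 30 → max 105
IV regrets: 85, 0, 30, 0 → max 85
V regrets: 15, 0, 20, 15 → max 20
Smallest max regret = 20 → V.

V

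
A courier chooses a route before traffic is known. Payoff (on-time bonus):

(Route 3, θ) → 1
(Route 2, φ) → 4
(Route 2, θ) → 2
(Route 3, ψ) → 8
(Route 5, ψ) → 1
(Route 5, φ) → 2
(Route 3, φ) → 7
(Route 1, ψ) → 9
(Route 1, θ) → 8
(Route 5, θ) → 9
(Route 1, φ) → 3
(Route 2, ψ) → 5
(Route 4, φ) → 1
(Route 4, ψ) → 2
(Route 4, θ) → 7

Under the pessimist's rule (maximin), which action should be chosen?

Route 1

Row minima: Route 1=3, Route 2=2, Route 3=1, Route 4=1, Route 5=1
Best worst-case = 3 → Route 1.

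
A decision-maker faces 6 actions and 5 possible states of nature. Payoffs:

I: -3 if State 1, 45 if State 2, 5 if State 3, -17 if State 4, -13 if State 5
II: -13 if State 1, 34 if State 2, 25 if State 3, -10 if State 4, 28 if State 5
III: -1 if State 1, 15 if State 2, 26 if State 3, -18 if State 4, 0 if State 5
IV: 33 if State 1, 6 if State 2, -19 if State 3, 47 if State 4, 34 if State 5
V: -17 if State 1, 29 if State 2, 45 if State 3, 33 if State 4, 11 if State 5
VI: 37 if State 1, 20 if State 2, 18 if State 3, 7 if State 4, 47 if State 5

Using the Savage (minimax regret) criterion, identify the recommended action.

VI

Column bests: State 1=37, State 2=45, State 3=45, State 4=47, State 5=47.
I regrets: 40, 0, 40, 64, 60 → max 64
II regrets: 50, 11, 20, 57, 19 → max 57
III regrets: 38, 30, 19, 65, 47 → max 65
IV regrets: 4, 39, 64, 0, 13 → max 64
V regrets: 54, 16, 0, 14, 36 → max 54
VI regrets: 0, 25, 27, 40, 0 → max 40
Smallest max regret = 40 → VI.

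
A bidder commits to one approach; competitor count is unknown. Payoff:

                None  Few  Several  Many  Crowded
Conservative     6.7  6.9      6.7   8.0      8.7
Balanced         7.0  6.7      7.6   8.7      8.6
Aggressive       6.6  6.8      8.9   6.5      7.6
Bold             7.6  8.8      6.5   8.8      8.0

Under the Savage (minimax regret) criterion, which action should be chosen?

Balanced

Column bests: None=7.6, Few=8.8, Several=8.9, Many=8.8, Crowded=8.7.
Conservative regrets: 0.9, 1.9, 2.2, 0.8, 0.0 → max 2.2
Balanced regrets: 0.6, 2.1, 1.3, 0.1, 0.1 → max 2.1
Aggressive regrets: 1.0, 2.0, 0.0, 2.3, 1.1 → max 2.3
Bold regrets: 0.0, 0.0, 2.4, 0.0, 0.7 → max 2.4
Smallest max regret = 2.1 → Balanced.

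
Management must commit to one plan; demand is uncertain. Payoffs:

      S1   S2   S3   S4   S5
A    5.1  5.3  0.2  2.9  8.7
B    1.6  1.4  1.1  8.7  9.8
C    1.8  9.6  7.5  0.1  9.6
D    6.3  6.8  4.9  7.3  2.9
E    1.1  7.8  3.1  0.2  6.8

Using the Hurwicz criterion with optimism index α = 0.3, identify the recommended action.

A: 0.3·8.7 + 0.7·0.2 = 2.75
B: 0.3·9.8 + 0.7·1.1 = 3.71
C: 0.3·9.6 + 0.7·0.1 = 2.95
D: 0.3·7.3 + 0.7·2.9 = 4.22
E: 0.3·7.8 + 0.7·0.2 = 2.48
Highest Hurwicz score = 4.22 → D.

D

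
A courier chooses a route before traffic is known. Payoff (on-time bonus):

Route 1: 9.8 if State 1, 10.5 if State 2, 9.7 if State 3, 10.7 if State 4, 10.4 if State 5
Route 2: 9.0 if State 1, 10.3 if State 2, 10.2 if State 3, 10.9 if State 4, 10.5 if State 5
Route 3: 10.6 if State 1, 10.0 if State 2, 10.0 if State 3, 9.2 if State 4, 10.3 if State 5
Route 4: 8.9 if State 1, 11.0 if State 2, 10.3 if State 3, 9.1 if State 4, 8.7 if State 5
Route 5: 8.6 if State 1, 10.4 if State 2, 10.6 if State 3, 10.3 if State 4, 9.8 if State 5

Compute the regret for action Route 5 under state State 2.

Best payoff under State 2 is 11.0.
Regret = 11.0 − 10.4 = 0.6.

0.6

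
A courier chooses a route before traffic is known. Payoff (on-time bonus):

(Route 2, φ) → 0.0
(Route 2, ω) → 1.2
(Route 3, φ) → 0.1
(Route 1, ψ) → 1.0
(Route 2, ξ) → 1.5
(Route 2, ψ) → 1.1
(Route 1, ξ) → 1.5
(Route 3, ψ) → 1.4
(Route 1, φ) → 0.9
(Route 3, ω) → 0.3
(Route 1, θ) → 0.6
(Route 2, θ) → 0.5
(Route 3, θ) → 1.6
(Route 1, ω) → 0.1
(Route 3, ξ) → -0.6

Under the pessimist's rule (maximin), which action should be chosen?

Row minima: Route 1=0.1, Route 2=0.0, Route 3=-0.6
Best worst-case = 0.1 → Route 1.

Route 1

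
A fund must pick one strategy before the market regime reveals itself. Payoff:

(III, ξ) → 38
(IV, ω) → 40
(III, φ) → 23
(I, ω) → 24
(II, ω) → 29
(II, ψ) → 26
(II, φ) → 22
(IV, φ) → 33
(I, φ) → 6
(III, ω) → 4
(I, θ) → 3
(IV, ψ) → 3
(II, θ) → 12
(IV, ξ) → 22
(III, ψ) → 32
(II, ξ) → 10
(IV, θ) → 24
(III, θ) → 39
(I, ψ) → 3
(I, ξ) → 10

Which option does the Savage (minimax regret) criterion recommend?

II

Column bests: θ=39, φ=33, ψ=32, ω=40, ξ=38.
I regrets: 36, 27, 29, 16, 28 → max 36
II regrets: 27, 11, 6, 11, 28 → max 28
III regrets: 0, 10, 0, 36, 0 → max 36
IV regrets: 15, 0, 29, 0, 16 → max 29
Smallest max regret = 28 → II.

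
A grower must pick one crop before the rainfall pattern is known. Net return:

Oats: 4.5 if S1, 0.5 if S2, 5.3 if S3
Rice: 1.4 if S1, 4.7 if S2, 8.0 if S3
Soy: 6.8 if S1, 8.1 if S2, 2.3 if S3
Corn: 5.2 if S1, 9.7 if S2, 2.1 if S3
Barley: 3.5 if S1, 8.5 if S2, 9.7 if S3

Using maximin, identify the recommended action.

Barley

Row minima: Oats=0.5, Rice=1.4, Soy=2.3, Corn=2.1, Barley=3.5
Best worst-case = 3.5 → Barley.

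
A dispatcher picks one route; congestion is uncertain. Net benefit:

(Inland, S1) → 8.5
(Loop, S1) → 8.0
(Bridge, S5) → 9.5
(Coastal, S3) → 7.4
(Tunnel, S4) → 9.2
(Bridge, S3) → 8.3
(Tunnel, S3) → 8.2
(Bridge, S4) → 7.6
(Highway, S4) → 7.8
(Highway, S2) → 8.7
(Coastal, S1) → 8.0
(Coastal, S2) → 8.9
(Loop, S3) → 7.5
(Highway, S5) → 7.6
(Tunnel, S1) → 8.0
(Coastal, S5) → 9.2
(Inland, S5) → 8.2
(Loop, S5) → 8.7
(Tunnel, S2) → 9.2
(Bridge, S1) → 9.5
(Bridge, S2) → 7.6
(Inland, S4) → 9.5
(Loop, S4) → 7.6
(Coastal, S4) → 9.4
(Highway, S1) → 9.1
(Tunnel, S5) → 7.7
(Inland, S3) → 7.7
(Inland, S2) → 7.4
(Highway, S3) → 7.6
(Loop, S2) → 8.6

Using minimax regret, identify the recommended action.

Column bests: S1=9.5, S2=9.2, S3=8.3, S4=9.5, S5=9.5.
Coastal regrets: 1.5, 0.3, 0.9, 0.1, 0.3 → max 1.5
Loop regrets: 1.5, 0.6, 0.8, 1.9, 0.8 → max 1.9
Tunnel regrets: 1.5, 0.0, 0.1, 0.3, 1.8 → max 1.8
Inland regrets: 1.0, 1.8, 0.6, 0.0, 1.3 → max 1.8
Bridge regrets: 0.0, 1.6, 0.0, 1.9, 0.0 → max 1.9
Highway regrets: 0.4, 0.5, 0.7, 1.7, 1.9 → max 1.9
Smallest max regret = 1.5 → Coastal.

Coastal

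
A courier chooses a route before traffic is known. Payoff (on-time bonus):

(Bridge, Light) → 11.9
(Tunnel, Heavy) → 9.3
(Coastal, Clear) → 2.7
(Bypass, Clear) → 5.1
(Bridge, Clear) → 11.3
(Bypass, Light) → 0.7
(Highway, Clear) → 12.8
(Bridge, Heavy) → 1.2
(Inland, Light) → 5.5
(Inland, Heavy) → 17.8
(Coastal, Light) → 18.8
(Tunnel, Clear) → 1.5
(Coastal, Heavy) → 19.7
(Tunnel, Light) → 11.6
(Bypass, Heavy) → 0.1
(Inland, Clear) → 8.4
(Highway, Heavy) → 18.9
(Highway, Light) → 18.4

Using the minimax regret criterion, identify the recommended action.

Column bests: Clear=12.8, Light=18.8, Heavy=19.7.
Highway regrets: 0.0, 0.4, 0.8 → max 0.8
Bridge regrets: 1.5, 6.9, 18.5 → max 18.5
Coastal regrets: 10.1, 0.0, 0.0 → max 10.1
Inland regrets: 4.4, 13.3, 1.9 → max 13.3
Tunnel regrets: 11.3, 7.2, 10.4 → max 11.3
Bypass regrets: 7.7, 18.1, 19.6 → max 19.6
Smallest max regret = 0.8 → Highway.

Highway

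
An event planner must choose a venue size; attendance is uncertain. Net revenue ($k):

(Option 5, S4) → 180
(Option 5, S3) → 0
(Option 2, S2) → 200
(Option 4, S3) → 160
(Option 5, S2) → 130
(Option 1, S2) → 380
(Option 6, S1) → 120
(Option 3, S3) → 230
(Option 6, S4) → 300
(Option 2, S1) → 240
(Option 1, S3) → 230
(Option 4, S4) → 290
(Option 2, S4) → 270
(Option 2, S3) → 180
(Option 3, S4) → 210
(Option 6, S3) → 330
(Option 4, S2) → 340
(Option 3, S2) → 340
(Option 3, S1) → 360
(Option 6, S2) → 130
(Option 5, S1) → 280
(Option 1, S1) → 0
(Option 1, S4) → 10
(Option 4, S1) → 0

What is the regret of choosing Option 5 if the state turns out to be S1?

80

Best payoff under S1 is 360.
Regret = 360 − 280 = 80.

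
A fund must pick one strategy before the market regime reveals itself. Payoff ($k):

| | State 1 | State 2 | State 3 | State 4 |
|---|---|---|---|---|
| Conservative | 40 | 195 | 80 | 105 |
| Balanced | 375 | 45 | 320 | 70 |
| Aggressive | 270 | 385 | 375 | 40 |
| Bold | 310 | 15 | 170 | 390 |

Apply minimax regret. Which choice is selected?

Conservative

Column bests: State 1=375, State 2=385, State 3=375, State 4=390.
Conservative regrets: 335, 190, 295, 285 → max 335
Balanced regrets: 0, 340, 55, 320 → max 340
Aggressive regrets: 105, 0, 0, 350 → max 350
Bold regrets: 65, 370, 205, 0 → max 370
Smallest max regret = 335 → Conservative.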